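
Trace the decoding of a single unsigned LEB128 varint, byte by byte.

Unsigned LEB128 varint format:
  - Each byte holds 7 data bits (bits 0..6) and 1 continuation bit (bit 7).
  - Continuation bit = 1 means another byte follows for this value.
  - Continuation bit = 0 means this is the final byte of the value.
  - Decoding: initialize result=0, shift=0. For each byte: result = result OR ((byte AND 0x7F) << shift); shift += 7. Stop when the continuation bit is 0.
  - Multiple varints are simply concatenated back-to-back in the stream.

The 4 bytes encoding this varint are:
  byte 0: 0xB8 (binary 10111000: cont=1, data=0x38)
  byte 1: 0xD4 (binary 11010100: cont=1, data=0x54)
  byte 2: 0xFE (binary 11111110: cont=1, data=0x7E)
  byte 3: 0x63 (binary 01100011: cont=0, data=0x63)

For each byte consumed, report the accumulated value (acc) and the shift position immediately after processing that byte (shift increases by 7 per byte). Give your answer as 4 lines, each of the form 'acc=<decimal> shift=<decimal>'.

byte 0=0xB8: payload=0x38=56, contrib = 56<<0 = 56; acc -> 56, shift -> 7
byte 1=0xD4: payload=0x54=84, contrib = 84<<7 = 10752; acc -> 10808, shift -> 14
byte 2=0xFE: payload=0x7E=126, contrib = 126<<14 = 2064384; acc -> 2075192, shift -> 21
byte 3=0x63: payload=0x63=99, contrib = 99<<21 = 207618048; acc -> 209693240, shift -> 28

Answer: acc=56 shift=7
acc=10808 shift=14
acc=2075192 shift=21
acc=209693240 shift=28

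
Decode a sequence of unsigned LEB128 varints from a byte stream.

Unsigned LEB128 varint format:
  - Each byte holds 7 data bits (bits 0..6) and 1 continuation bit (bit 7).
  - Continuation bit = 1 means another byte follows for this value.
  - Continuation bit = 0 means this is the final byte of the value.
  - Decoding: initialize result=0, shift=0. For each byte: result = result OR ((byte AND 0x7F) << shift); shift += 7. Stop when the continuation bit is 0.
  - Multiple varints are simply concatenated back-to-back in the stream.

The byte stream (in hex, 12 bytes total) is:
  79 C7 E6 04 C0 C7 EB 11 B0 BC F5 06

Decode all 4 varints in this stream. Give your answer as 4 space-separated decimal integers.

Answer: 121 78663 37413824 14507568

Derivation:
  byte[0]=0x79 cont=0 payload=0x79=121: acc |= 121<<0 -> acc=121 shift=7 [end]
Varint 1: bytes[0:1] = 79 -> value 121 (1 byte(s))
  byte[1]=0xC7 cont=1 payload=0x47=71: acc |= 71<<0 -> acc=71 shift=7
  byte[2]=0xE6 cont=1 payload=0x66=102: acc |= 102<<7 -> acc=13127 shift=14
  byte[3]=0x04 cont=0 payload=0x04=4: acc |= 4<<14 -> acc=78663 shift=21 [end]
Varint 2: bytes[1:4] = C7 E6 04 -> value 78663 (3 byte(s))
  byte[4]=0xC0 cont=1 payload=0x40=64: acc |= 64<<0 -> acc=64 shift=7
  byte[5]=0xC7 cont=1 payload=0x47=71: acc |= 71<<7 -> acc=9152 shift=14
  byte[6]=0xEB cont=1 payload=0x6B=107: acc |= 107<<14 -> acc=1762240 shift=21
  byte[7]=0x11 cont=0 payload=0x11=17: acc |= 17<<21 -> acc=37413824 shift=28 [end]
Varint 3: bytes[4:8] = C0 C7 EB 11 -> value 37413824 (4 byte(s))
  byte[8]=0xB0 cont=1 payload=0x30=48: acc |= 48<<0 -> acc=48 shift=7
  byte[9]=0xBC cont=1 payload=0x3C=60: acc |= 60<<7 -> acc=7728 shift=14
  byte[10]=0xF5 cont=1 payload=0x75=117: acc |= 117<<14 -> acc=1924656 shift=21
  byte[11]=0x06 cont=0 payload=0x06=6: acc |= 6<<21 -> acc=14507568 shift=28 [end]
Varint 4: bytes[8:12] = B0 BC F5 06 -> value 14507568 (4 byte(s))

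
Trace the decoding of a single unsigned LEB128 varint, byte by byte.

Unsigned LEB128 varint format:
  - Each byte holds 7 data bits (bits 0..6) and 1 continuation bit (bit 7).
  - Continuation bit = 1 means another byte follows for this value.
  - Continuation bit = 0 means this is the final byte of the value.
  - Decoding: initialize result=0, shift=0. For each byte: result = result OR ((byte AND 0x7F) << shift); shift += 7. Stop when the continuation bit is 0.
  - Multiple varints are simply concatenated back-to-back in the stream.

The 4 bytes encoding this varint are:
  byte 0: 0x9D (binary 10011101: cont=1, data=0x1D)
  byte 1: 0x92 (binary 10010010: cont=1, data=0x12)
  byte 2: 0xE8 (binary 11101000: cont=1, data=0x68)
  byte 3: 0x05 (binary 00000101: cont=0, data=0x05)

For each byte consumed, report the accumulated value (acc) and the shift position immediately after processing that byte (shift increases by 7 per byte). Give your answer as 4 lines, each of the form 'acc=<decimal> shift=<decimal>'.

Answer: acc=29 shift=7
acc=2333 shift=14
acc=1706269 shift=21
acc=12192029 shift=28

Derivation:
byte 0=0x9D: payload=0x1D=29, contrib = 29<<0 = 29; acc -> 29, shift -> 7
byte 1=0x92: payload=0x12=18, contrib = 18<<7 = 2304; acc -> 2333, shift -> 14
byte 2=0xE8: payload=0x68=104, contrib = 104<<14 = 1703936; acc -> 1706269, shift -> 21
byte 3=0x05: payload=0x05=5, contrib = 5<<21 = 10485760; acc -> 12192029, shift -> 28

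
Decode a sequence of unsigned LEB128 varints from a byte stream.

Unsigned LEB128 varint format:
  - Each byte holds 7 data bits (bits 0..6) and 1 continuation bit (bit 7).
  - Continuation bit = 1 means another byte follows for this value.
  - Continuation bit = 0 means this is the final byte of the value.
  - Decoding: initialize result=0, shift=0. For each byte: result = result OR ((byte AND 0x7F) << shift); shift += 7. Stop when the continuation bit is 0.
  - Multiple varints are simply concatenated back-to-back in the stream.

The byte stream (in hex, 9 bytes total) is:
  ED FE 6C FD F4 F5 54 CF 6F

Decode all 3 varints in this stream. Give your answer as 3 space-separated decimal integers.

Answer: 1785709 178092669 14287

Derivation:
  byte[0]=0xED cont=1 payload=0x6D=109: acc |= 109<<0 -> acc=109 shift=7
  byte[1]=0xFE cont=1 payload=0x7E=126: acc |= 126<<7 -> acc=16237 shift=14
  byte[2]=0x6C cont=0 payload=0x6C=108: acc |= 108<<14 -> acc=1785709 shift=21 [end]
Varint 1: bytes[0:3] = ED FE 6C -> value 1785709 (3 byte(s))
  byte[3]=0xFD cont=1 payload=0x7D=125: acc |= 125<<0 -> acc=125 shift=7
  byte[4]=0xF4 cont=1 payload=0x74=116: acc |= 116<<7 -> acc=14973 shift=14
  byte[5]=0xF5 cont=1 payload=0x75=117: acc |= 117<<14 -> acc=1931901 shift=21
  byte[6]=0x54 cont=0 payload=0x54=84: acc |= 84<<21 -> acc=178092669 shift=28 [end]
Varint 2: bytes[3:7] = FD F4 F5 54 -> value 178092669 (4 byte(s))
  byte[7]=0xCF cont=1 payload=0x4F=79: acc |= 79<<0 -> acc=79 shift=7
  byte[8]=0x6F cont=0 payload=0x6F=111: acc |= 111<<7 -> acc=14287 shift=14 [end]
Varint 3: bytes[7:9] = CF 6F -> value 14287 (2 byte(s))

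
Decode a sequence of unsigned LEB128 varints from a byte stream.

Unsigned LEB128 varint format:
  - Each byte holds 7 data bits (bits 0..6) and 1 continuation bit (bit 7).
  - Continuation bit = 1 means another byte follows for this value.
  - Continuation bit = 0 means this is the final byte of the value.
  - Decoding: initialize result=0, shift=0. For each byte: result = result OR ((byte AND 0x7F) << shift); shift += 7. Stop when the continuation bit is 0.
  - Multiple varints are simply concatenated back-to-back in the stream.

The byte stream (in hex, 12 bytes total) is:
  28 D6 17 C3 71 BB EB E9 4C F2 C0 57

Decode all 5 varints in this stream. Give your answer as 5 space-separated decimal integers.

  byte[0]=0x28 cont=0 payload=0x28=40: acc |= 40<<0 -> acc=40 shift=7 [end]
Varint 1: bytes[0:1] = 28 -> value 40 (1 byte(s))
  byte[1]=0xD6 cont=1 payload=0x56=86: acc |= 86<<0 -> acc=86 shift=7
  byte[2]=0x17 cont=0 payload=0x17=23: acc |= 23<<7 -> acc=3030 shift=14 [end]
Varint 2: bytes[1:3] = D6 17 -> value 3030 (2 byte(s))
  byte[3]=0xC3 cont=1 payload=0x43=67: acc |= 67<<0 -> acc=67 shift=7
  byte[4]=0x71 cont=0 payload=0x71=113: acc |= 113<<7 -> acc=14531 shift=14 [end]
Varint 3: bytes[3:5] = C3 71 -> value 14531 (2 byte(s))
  byte[5]=0xBB cont=1 payload=0x3B=59: acc |= 59<<0 -> acc=59 shift=7
  byte[6]=0xEB cont=1 payload=0x6B=107: acc |= 107<<7 -> acc=13755 shift=14
  byte[7]=0xE9 cont=1 payload=0x69=105: acc |= 105<<14 -> acc=1734075 shift=21
  byte[8]=0x4C cont=0 payload=0x4C=76: acc |= 76<<21 -> acc=161117627 shift=28 [end]
Varint 4: bytes[5:9] = BB EB E9 4C -> value 161117627 (4 byte(s))
  byte[9]=0xF2 cont=1 payload=0x72=114: acc |= 114<<0 -> acc=114 shift=7
  byte[10]=0xC0 cont=1 payload=0x40=64: acc |= 64<<7 -> acc=8306 shift=14
  byte[11]=0x57 cont=0 payload=0x57=87: acc |= 87<<14 -> acc=1433714 shift=21 [end]
Varint 5: bytes[9:12] = F2 C0 57 -> value 1433714 (3 byte(s))

Answer: 40 3030 14531 161117627 1433714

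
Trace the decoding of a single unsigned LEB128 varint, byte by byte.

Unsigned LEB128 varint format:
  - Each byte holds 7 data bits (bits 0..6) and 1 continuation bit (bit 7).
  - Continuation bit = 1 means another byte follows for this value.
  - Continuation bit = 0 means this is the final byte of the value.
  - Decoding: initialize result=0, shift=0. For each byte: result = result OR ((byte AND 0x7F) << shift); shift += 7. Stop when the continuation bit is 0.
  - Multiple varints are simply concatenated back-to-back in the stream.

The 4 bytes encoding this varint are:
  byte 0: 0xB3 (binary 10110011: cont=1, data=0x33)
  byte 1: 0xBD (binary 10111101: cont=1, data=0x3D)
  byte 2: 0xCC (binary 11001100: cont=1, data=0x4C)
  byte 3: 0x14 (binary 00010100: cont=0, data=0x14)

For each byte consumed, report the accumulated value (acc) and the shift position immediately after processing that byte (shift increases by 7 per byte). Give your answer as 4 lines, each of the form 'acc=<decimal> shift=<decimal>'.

Answer: acc=51 shift=7
acc=7859 shift=14
acc=1253043 shift=21
acc=43196083 shift=28

Derivation:
byte 0=0xB3: payload=0x33=51, contrib = 51<<0 = 51; acc -> 51, shift -> 7
byte 1=0xBD: payload=0x3D=61, contrib = 61<<7 = 7808; acc -> 7859, shift -> 14
byte 2=0xCC: payload=0x4C=76, contrib = 76<<14 = 1245184; acc -> 1253043, shift -> 21
byte 3=0x14: payload=0x14=20, contrib = 20<<21 = 41943040; acc -> 43196083, shift -> 28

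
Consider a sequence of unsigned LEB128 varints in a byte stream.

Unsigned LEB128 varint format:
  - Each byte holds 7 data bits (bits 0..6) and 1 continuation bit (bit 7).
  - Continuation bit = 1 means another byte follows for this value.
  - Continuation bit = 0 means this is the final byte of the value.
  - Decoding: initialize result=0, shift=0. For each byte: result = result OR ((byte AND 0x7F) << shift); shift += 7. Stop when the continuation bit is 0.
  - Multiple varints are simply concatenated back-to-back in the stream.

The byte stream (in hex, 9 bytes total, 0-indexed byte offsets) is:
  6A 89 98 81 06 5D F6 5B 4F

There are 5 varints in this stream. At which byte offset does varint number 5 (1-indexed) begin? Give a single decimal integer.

Answer: 8

Derivation:
  byte[0]=0x6A cont=0 payload=0x6A=106: acc |= 106<<0 -> acc=106 shift=7 [end]
Varint 1: bytes[0:1] = 6A -> value 106 (1 byte(s))
  byte[1]=0x89 cont=1 payload=0x09=9: acc |= 9<<0 -> acc=9 shift=7
  byte[2]=0x98 cont=1 payload=0x18=24: acc |= 24<<7 -> acc=3081 shift=14
  byte[3]=0x81 cont=1 payload=0x01=1: acc |= 1<<14 -> acc=19465 shift=21
  byte[4]=0x06 cont=0 payload=0x06=6: acc |= 6<<21 -> acc=12602377 shift=28 [end]
Varint 2: bytes[1:5] = 89 98 81 06 -> value 12602377 (4 byte(s))
  byte[5]=0x5D cont=0 payload=0x5D=93: acc |= 93<<0 -> acc=93 shift=7 [end]
Varint 3: bytes[5:6] = 5D -> value 93 (1 byte(s))
  byte[6]=0xF6 cont=1 payload=0x76=118: acc |= 118<<0 -> acc=118 shift=7
  byte[7]=0x5B cont=0 payload=0x5B=91: acc |= 91<<7 -> acc=11766 shift=14 [end]
Varint 4: bytes[6:8] = F6 5B -> value 11766 (2 byte(s))
  byte[8]=0x4F cont=0 payload=0x4F=79: acc |= 79<<0 -> acc=79 shift=7 [end]
Varint 5: bytes[8:9] = 4F -> value 79 (1 byte(s))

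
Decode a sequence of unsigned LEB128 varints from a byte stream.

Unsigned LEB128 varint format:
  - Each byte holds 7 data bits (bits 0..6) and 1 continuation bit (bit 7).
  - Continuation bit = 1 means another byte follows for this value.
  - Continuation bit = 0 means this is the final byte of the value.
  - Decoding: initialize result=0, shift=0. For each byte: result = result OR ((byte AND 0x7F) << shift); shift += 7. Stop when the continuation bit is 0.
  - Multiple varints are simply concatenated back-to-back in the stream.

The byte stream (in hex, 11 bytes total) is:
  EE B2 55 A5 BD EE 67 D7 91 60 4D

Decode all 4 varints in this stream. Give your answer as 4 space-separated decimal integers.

  byte[0]=0xEE cont=1 payload=0x6E=110: acc |= 110<<0 -> acc=110 shift=7
  byte[1]=0xB2 cont=1 payload=0x32=50: acc |= 50<<7 -> acc=6510 shift=14
  byte[2]=0x55 cont=0 payload=0x55=85: acc |= 85<<14 -> acc=1399150 shift=21 [end]
Varint 1: bytes[0:3] = EE B2 55 -> value 1399150 (3 byte(s))
  byte[3]=0xA5 cont=1 payload=0x25=37: acc |= 37<<0 -> acc=37 shift=7
  byte[4]=0xBD cont=1 payload=0x3D=61: acc |= 61<<7 -> acc=7845 shift=14
  byte[5]=0xEE cont=1 payload=0x6E=110: acc |= 110<<14 -> acc=1810085 shift=21
  byte[6]=0x67 cont=0 payload=0x67=103: acc |= 103<<21 -> acc=217816741 shift=28 [end]
Varint 2: bytes[3:7] = A5 BD EE 67 -> value 217816741 (4 byte(s))
  byte[7]=0xD7 cont=1 payload=0x57=87: acc |= 87<<0 -> acc=87 shift=7
  byte[8]=0x91 cont=1 payload=0x11=17: acc |= 17<<7 -> acc=2263 shift=14
  byte[9]=0x60 cont=0 payload=0x60=96: acc |= 96<<14 -> acc=1575127 shift=21 [end]
Varint 3: bytes[7:10] = D7 91 60 -> value 1575127 (3 byte(s))
  byte[10]=0x4D cont=0 payload=0x4D=77: acc |= 77<<0 -> acc=77 shift=7 [end]
Varint 4: bytes[10:11] = 4D -> value 77 (1 byte(s))

Answer: 1399150 217816741 1575127 77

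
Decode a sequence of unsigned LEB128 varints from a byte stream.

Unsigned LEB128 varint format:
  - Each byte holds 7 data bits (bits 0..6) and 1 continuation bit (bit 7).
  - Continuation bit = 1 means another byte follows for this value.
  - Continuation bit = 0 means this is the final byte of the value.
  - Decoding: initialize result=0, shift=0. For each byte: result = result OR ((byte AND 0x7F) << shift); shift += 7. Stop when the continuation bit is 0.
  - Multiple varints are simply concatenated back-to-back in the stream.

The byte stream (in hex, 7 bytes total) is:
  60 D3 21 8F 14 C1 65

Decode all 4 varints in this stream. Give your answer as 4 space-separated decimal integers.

  byte[0]=0x60 cont=0 payload=0x60=96: acc |= 96<<0 -> acc=96 shift=7 [end]
Varint 1: bytes[0:1] = 60 -> value 96 (1 byte(s))
  byte[1]=0xD3 cont=1 payload=0x53=83: acc |= 83<<0 -> acc=83 shift=7
  byte[2]=0x21 cont=0 payload=0x21=33: acc |= 33<<7 -> acc=4307 shift=14 [end]
Varint 2: bytes[1:3] = D3 21 -> value 4307 (2 byte(s))
  byte[3]=0x8F cont=1 payload=0x0F=15: acc |= 15<<0 -> acc=15 shift=7
  byte[4]=0x14 cont=0 payload=0x14=20: acc |= 20<<7 -> acc=2575 shift=14 [end]
Varint 3: bytes[3:5] = 8F 14 -> value 2575 (2 byte(s))
  byte[5]=0xC1 cont=1 payload=0x41=65: acc |= 65<<0 -> acc=65 shift=7
  byte[6]=0x65 cont=0 payload=0x65=101: acc |= 101<<7 -> acc=12993 shift=14 [end]
Varint 4: bytes[5:7] = C1 65 -> value 12993 (2 byte(s))

Answer: 96 4307 2575 12993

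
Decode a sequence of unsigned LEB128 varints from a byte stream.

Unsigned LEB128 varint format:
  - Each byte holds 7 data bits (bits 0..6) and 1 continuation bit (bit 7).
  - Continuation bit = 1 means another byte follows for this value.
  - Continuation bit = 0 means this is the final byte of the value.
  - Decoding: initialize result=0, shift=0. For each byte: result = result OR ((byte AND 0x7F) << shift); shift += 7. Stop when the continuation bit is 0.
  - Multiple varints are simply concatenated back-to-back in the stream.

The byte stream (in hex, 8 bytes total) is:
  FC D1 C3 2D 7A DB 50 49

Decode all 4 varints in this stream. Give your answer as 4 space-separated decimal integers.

  byte[0]=0xFC cont=1 payload=0x7C=124: acc |= 124<<0 -> acc=124 shift=7
  byte[1]=0xD1 cont=1 payload=0x51=81: acc |= 81<<7 -> acc=10492 shift=14
  byte[2]=0xC3 cont=1 payload=0x43=67: acc |= 67<<14 -> acc=1108220 shift=21
  byte[3]=0x2D cont=0 payload=0x2D=45: acc |= 45<<21 -> acc=95480060 shift=28 [end]
Varint 1: bytes[0:4] = FC D1 C3 2D -> value 95480060 (4 byte(s))
  byte[4]=0x7A cont=0 payload=0x7A=122: acc |= 122<<0 -> acc=122 shift=7 [end]
Varint 2: bytes[4:5] = 7A -> value 122 (1 byte(s))
  byte[5]=0xDB cont=1 payload=0x5B=91: acc |= 91<<0 -> acc=91 shift=7
  byte[6]=0x50 cont=0 payload=0x50=80: acc |= 80<<7 -> acc=10331 shift=14 [end]
Varint 3: bytes[5:7] = DB 50 -> value 10331 (2 byte(s))
  byte[7]=0x49 cont=0 payload=0x49=73: acc |= 73<<0 -> acc=73 shift=7 [end]
Varint 4: bytes[7:8] = 49 -> value 73 (1 byte(s))

Answer: 95480060 122 10331 73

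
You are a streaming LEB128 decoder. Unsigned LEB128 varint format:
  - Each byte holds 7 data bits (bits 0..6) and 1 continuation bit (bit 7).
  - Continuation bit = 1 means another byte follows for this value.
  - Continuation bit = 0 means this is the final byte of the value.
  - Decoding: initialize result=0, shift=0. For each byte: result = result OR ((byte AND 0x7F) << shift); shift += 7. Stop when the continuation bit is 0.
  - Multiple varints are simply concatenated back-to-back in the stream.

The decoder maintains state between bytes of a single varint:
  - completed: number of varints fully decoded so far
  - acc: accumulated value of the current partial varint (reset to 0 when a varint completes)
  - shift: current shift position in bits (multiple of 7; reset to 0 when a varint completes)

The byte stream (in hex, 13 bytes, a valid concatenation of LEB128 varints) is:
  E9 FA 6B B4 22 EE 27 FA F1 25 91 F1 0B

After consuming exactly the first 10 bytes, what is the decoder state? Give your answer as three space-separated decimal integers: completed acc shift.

Answer: 4 0 0

Derivation:
byte[0]=0xE9 cont=1 payload=0x69: acc |= 105<<0 -> completed=0 acc=105 shift=7
byte[1]=0xFA cont=1 payload=0x7A: acc |= 122<<7 -> completed=0 acc=15721 shift=14
byte[2]=0x6B cont=0 payload=0x6B: varint #1 complete (value=1768809); reset -> completed=1 acc=0 shift=0
byte[3]=0xB4 cont=1 payload=0x34: acc |= 52<<0 -> completed=1 acc=52 shift=7
byte[4]=0x22 cont=0 payload=0x22: varint #2 complete (value=4404); reset -> completed=2 acc=0 shift=0
byte[5]=0xEE cont=1 payload=0x6E: acc |= 110<<0 -> completed=2 acc=110 shift=7
byte[6]=0x27 cont=0 payload=0x27: varint #3 complete (value=5102); reset -> completed=3 acc=0 shift=0
byte[7]=0xFA cont=1 payload=0x7A: acc |= 122<<0 -> completed=3 acc=122 shift=7
byte[8]=0xF1 cont=1 payload=0x71: acc |= 113<<7 -> completed=3 acc=14586 shift=14
byte[9]=0x25 cont=0 payload=0x25: varint #4 complete (value=620794); reset -> completed=4 acc=0 shift=0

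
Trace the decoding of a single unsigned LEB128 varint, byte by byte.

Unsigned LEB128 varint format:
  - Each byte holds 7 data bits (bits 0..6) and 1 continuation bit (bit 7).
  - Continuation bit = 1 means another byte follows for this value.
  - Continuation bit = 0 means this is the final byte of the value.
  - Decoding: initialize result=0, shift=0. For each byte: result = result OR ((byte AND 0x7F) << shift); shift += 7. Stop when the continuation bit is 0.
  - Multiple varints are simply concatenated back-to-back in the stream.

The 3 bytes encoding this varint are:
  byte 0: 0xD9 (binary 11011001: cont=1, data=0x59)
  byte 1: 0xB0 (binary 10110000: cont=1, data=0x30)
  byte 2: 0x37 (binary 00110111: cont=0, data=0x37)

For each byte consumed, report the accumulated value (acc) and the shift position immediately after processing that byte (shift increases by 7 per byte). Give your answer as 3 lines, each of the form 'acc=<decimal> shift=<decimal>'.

byte 0=0xD9: payload=0x59=89, contrib = 89<<0 = 89; acc -> 89, shift -> 7
byte 1=0xB0: payload=0x30=48, contrib = 48<<7 = 6144; acc -> 6233, shift -> 14
byte 2=0x37: payload=0x37=55, contrib = 55<<14 = 901120; acc -> 907353, shift -> 21

Answer: acc=89 shift=7
acc=6233 shift=14
acc=907353 shift=21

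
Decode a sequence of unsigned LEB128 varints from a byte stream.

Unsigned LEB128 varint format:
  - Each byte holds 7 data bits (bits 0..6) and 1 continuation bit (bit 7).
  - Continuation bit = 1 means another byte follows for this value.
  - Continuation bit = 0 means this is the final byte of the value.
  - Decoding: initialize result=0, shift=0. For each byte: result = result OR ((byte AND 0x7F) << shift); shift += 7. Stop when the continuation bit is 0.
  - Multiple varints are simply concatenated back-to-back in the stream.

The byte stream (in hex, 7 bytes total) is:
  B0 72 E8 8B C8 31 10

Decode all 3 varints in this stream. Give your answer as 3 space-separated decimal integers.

Answer: 14640 103941608 16

Derivation:
  byte[0]=0xB0 cont=1 payload=0x30=48: acc |= 48<<0 -> acc=48 shift=7
  byte[1]=0x72 cont=0 payload=0x72=114: acc |= 114<<7 -> acc=14640 shift=14 [end]
Varint 1: bytes[0:2] = B0 72 -> value 14640 (2 byte(s))
  byte[2]=0xE8 cont=1 payload=0x68=104: acc |= 104<<0 -> acc=104 shift=7
  byte[3]=0x8B cont=1 payload=0x0B=11: acc |= 11<<7 -> acc=1512 shift=14
  byte[4]=0xC8 cont=1 payload=0x48=72: acc |= 72<<14 -> acc=1181160 shift=21
  byte[5]=0x31 cont=0 payload=0x31=49: acc |= 49<<21 -> acc=103941608 shift=28 [end]
Varint 2: bytes[2:6] = E8 8B C8 31 -> value 103941608 (4 byte(s))
  byte[6]=0x10 cont=0 payload=0x10=16: acc |= 16<<0 -> acc=16 shift=7 [end]
Varint 3: bytes[6:7] = 10 -> value 16 (1 byte(s))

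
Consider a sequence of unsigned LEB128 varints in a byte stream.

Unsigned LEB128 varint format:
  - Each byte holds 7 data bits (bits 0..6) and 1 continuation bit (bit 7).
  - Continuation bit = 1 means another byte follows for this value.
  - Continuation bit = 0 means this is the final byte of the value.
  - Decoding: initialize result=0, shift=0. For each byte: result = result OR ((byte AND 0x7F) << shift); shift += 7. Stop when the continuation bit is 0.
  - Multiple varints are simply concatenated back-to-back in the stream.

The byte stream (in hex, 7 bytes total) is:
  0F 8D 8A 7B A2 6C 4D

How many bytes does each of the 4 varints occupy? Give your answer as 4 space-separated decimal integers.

Answer: 1 3 2 1

Derivation:
  byte[0]=0x0F cont=0 payload=0x0F=15: acc |= 15<<0 -> acc=15 shift=7 [end]
Varint 1: bytes[0:1] = 0F -> value 15 (1 byte(s))
  byte[1]=0x8D cont=1 payload=0x0D=13: acc |= 13<<0 -> acc=13 shift=7
  byte[2]=0x8A cont=1 payload=0x0A=10: acc |= 10<<7 -> acc=1293 shift=14
  byte[3]=0x7B cont=0 payload=0x7B=123: acc |= 123<<14 -> acc=2016525 shift=21 [end]
Varint 2: bytes[1:4] = 8D 8A 7B -> value 2016525 (3 byte(s))
  byte[4]=0xA2 cont=1 payload=0x22=34: acc |= 34<<0 -> acc=34 shift=7
  byte[5]=0x6C cont=0 payload=0x6C=108: acc |= 108<<7 -> acc=13858 shift=14 [end]
Varint 3: bytes[4:6] = A2 6C -> value 13858 (2 byte(s))
  byte[6]=0x4D cont=0 payload=0x4D=77: acc |= 77<<0 -> acc=77 shift=7 [end]
Varint 4: bytes[6:7] = 4D -> value 77 (1 byte(s))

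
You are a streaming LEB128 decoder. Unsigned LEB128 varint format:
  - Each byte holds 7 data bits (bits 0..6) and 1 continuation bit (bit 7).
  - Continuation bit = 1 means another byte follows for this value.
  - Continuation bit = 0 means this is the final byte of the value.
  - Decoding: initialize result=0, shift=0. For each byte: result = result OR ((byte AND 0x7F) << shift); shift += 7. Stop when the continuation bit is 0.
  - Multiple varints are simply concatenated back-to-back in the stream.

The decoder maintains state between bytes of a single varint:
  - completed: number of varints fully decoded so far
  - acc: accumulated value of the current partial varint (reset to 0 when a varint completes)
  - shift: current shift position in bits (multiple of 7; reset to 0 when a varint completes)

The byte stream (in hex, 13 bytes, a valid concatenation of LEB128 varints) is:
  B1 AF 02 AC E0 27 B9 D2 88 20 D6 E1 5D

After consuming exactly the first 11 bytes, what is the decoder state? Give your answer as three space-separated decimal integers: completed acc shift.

byte[0]=0xB1 cont=1 payload=0x31: acc |= 49<<0 -> completed=0 acc=49 shift=7
byte[1]=0xAF cont=1 payload=0x2F: acc |= 47<<7 -> completed=0 acc=6065 shift=14
byte[2]=0x02 cont=0 payload=0x02: varint #1 complete (value=38833); reset -> completed=1 acc=0 shift=0
byte[3]=0xAC cont=1 payload=0x2C: acc |= 44<<0 -> completed=1 acc=44 shift=7
byte[4]=0xE0 cont=1 payload=0x60: acc |= 96<<7 -> completed=1 acc=12332 shift=14
byte[5]=0x27 cont=0 payload=0x27: varint #2 complete (value=651308); reset -> completed=2 acc=0 shift=0
byte[6]=0xB9 cont=1 payload=0x39: acc |= 57<<0 -> completed=2 acc=57 shift=7
byte[7]=0xD2 cont=1 payload=0x52: acc |= 82<<7 -> completed=2 acc=10553 shift=14
byte[8]=0x88 cont=1 payload=0x08: acc |= 8<<14 -> completed=2 acc=141625 shift=21
byte[9]=0x20 cont=0 payload=0x20: varint #3 complete (value=67250489); reset -> completed=3 acc=0 shift=0
byte[10]=0xD6 cont=1 payload=0x56: acc |= 86<<0 -> completed=3 acc=86 shift=7

Answer: 3 86 7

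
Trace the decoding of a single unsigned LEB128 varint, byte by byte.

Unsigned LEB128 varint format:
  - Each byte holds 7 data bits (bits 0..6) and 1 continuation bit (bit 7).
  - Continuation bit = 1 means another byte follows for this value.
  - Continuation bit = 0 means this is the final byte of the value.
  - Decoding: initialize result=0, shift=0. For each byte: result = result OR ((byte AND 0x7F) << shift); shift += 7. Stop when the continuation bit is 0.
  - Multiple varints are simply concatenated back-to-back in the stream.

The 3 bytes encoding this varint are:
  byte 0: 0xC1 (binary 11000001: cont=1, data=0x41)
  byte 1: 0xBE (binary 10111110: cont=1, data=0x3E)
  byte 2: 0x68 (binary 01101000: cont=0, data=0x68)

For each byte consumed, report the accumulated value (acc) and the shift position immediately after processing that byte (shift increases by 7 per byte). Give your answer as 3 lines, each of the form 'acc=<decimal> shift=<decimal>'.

Answer: acc=65 shift=7
acc=8001 shift=14
acc=1711937 shift=21

Derivation:
byte 0=0xC1: payload=0x41=65, contrib = 65<<0 = 65; acc -> 65, shift -> 7
byte 1=0xBE: payload=0x3E=62, contrib = 62<<7 = 7936; acc -> 8001, shift -> 14
byte 2=0x68: payload=0x68=104, contrib = 104<<14 = 1703936; acc -> 1711937, shift -> 21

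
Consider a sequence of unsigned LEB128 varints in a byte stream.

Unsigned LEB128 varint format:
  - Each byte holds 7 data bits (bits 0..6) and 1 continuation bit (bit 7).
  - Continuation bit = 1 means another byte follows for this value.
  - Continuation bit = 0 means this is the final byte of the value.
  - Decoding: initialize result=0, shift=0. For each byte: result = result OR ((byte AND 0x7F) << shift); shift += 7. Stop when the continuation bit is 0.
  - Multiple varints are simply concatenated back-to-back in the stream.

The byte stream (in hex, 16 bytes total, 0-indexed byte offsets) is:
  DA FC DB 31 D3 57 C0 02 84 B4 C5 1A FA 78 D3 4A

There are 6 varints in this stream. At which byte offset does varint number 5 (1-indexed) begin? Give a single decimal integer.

Answer: 12

Derivation:
  byte[0]=0xDA cont=1 payload=0x5A=90: acc |= 90<<0 -> acc=90 shift=7
  byte[1]=0xFC cont=1 payload=0x7C=124: acc |= 124<<7 -> acc=15962 shift=14
  byte[2]=0xDB cont=1 payload=0x5B=91: acc |= 91<<14 -> acc=1506906 shift=21
  byte[3]=0x31 cont=0 payload=0x31=49: acc |= 49<<21 -> acc=104267354 shift=28 [end]
Varint 1: bytes[0:4] = DA FC DB 31 -> value 104267354 (4 byte(s))
  byte[4]=0xD3 cont=1 payload=0x53=83: acc |= 83<<0 -> acc=83 shift=7
  byte[5]=0x57 cont=0 payload=0x57=87: acc |= 87<<7 -> acc=11219 shift=14 [end]
Varint 2: bytes[4:6] = D3 57 -> value 11219 (2 byte(s))
  byte[6]=0xC0 cont=1 payload=0x40=64: acc |= 64<<0 -> acc=64 shift=7
  byte[7]=0x02 cont=0 payload=0x02=2: acc |= 2<<7 -> acc=320 shift=14 [end]
Varint 3: bytes[6:8] = C0 02 -> value 320 (2 byte(s))
  byte[8]=0x84 cont=1 payload=0x04=4: acc |= 4<<0 -> acc=4 shift=7
  byte[9]=0xB4 cont=1 payload=0x34=52: acc |= 52<<7 -> acc=6660 shift=14
  byte[10]=0xC5 cont=1 payload=0x45=69: acc |= 69<<14 -> acc=1137156 shift=21
  byte[11]=0x1A cont=0 payload=0x1A=26: acc |= 26<<21 -> acc=55663108 shift=28 [end]
Varint 4: bytes[8:12] = 84 B4 C5 1A -> value 55663108 (4 byte(s))
  byte[12]=0xFA cont=1 payload=0x7A=122: acc |= 122<<0 -> acc=122 shift=7
  byte[13]=0x78 cont=0 payload=0x78=120: acc |= 120<<7 -> acc=15482 shift=14 [end]
Varint 5: bytes[12:14] = FA 78 -> value 15482 (2 byte(s))
  byte[14]=0xD3 cont=1 payload=0x53=83: acc |= 83<<0 -> acc=83 shift=7
  byte[15]=0x4A cont=0 payload=0x4A=74: acc |= 74<<7 -> acc=9555 shift=14 [end]
Varint 6: bytes[14:16] = D3 4A -> value 9555 (2 byte(s))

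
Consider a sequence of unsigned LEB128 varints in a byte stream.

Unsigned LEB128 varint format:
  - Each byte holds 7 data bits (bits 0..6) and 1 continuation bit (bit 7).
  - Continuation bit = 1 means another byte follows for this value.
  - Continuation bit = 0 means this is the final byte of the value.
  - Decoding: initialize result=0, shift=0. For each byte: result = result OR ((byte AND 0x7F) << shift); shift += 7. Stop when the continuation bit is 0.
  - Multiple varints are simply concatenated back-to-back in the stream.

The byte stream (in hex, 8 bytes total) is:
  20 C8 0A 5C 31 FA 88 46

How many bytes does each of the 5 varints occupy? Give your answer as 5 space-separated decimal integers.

  byte[0]=0x20 cont=0 payload=0x20=32: acc |= 32<<0 -> acc=32 shift=7 [end]
Varint 1: bytes[0:1] = 20 -> value 32 (1 byte(s))
  byte[1]=0xC8 cont=1 payload=0x48=72: acc |= 72<<0 -> acc=72 shift=7
  byte[2]=0x0A cont=0 payload=0x0A=10: acc |= 10<<7 -> acc=1352 shift=14 [end]
Varint 2: bytes[1:3] = C8 0A -> value 1352 (2 byte(s))
  byte[3]=0x5C cont=0 payload=0x5C=92: acc |= 92<<0 -> acc=92 shift=7 [end]
Varint 3: bytes[3:4] = 5C -> value 92 (1 byte(s))
  byte[4]=0x31 cont=0 payload=0x31=49: acc |= 49<<0 -> acc=49 shift=7 [end]
Varint 4: bytes[4:5] = 31 -> value 49 (1 byte(s))
  byte[5]=0xFA cont=1 payload=0x7A=122: acc |= 122<<0 -> acc=122 shift=7
  byte[6]=0x88 cont=1 payload=0x08=8: acc |= 8<<7 -> acc=1146 shift=14
  byte[7]=0x46 cont=0 payload=0x46=70: acc |= 70<<14 -> acc=1148026 shift=21 [end]
Varint 5: bytes[5:8] = FA 88 46 -> value 1148026 (3 byte(s))

Answer: 1 2 1 1 3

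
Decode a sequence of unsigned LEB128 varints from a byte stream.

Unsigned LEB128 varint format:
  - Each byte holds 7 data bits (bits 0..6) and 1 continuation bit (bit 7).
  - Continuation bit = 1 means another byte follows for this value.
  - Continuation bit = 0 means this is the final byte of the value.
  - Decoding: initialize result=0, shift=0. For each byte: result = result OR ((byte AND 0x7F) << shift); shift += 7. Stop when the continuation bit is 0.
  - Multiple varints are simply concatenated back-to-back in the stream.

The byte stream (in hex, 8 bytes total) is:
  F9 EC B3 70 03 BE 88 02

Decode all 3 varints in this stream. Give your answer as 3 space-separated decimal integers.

  byte[0]=0xF9 cont=1 payload=0x79=121: acc |= 121<<0 -> acc=121 shift=7
  byte[1]=0xEC cont=1 payload=0x6C=108: acc |= 108<<7 -> acc=13945 shift=14
  byte[2]=0xB3 cont=1 payload=0x33=51: acc |= 51<<14 -> acc=849529 shift=21
  byte[3]=0x70 cont=0 payload=0x70=112: acc |= 112<<21 -> acc=235730553 shift=28 [end]
Varint 1: bytes[0:4] = F9 EC B3 70 -> value 235730553 (4 byte(s))
  byte[4]=0x03 cont=0 payload=0x03=3: acc |= 3<<0 -> acc=3 shift=7 [end]
Varint 2: bytes[4:5] = 03 -> value 3 (1 byte(s))
  byte[5]=0xBE cont=1 payload=0x3E=62: acc |= 62<<0 -> acc=62 shift=7
  byte[6]=0x88 cont=1 payload=0x08=8: acc |= 8<<7 -> acc=1086 shift=14
  byte[7]=0x02 cont=0 payload=0x02=2: acc |= 2<<14 -> acc=33854 shift=21 [end]
Varint 3: bytes[5:8] = BE 88 02 -> value 33854 (3 byte(s))

Answer: 235730553 3 33854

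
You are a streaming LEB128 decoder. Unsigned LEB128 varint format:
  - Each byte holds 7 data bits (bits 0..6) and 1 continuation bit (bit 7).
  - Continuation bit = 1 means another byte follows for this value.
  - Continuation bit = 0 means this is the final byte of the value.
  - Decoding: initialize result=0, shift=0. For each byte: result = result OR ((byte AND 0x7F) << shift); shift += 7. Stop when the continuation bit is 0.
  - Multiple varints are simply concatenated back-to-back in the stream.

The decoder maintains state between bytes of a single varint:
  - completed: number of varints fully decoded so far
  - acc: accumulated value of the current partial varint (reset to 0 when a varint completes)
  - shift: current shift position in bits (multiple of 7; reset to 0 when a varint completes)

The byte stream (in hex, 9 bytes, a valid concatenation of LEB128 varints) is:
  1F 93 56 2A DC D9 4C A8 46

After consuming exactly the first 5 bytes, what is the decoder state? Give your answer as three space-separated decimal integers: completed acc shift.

byte[0]=0x1F cont=0 payload=0x1F: varint #1 complete (value=31); reset -> completed=1 acc=0 shift=0
byte[1]=0x93 cont=1 payload=0x13: acc |= 19<<0 -> completed=1 acc=19 shift=7
byte[2]=0x56 cont=0 payload=0x56: varint #2 complete (value=11027); reset -> completed=2 acc=0 shift=0
byte[3]=0x2A cont=0 payload=0x2A: varint #3 complete (value=42); reset -> completed=3 acc=0 shift=0
byte[4]=0xDC cont=1 payload=0x5C: acc |= 92<<0 -> completed=3 acc=92 shift=7

Answer: 3 92 7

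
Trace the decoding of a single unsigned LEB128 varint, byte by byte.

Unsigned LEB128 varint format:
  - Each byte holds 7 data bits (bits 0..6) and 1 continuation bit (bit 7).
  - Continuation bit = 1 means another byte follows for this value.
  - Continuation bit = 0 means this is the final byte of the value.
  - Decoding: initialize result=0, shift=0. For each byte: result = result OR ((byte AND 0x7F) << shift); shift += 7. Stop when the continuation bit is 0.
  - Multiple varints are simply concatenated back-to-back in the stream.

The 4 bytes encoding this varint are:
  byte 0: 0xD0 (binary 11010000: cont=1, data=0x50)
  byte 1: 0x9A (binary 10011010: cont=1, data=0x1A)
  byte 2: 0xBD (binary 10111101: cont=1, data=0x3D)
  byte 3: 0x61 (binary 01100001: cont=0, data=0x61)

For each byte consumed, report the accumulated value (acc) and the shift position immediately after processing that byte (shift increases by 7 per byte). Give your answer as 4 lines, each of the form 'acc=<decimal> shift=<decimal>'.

Answer: acc=80 shift=7
acc=3408 shift=14
acc=1002832 shift=21
acc=204426576 shift=28

Derivation:
byte 0=0xD0: payload=0x50=80, contrib = 80<<0 = 80; acc -> 80, shift -> 7
byte 1=0x9A: payload=0x1A=26, contrib = 26<<7 = 3328; acc -> 3408, shift -> 14
byte 2=0xBD: payload=0x3D=61, contrib = 61<<14 = 999424; acc -> 1002832, shift -> 21
byte 3=0x61: payload=0x61=97, contrib = 97<<21 = 203423744; acc -> 204426576, shift -> 28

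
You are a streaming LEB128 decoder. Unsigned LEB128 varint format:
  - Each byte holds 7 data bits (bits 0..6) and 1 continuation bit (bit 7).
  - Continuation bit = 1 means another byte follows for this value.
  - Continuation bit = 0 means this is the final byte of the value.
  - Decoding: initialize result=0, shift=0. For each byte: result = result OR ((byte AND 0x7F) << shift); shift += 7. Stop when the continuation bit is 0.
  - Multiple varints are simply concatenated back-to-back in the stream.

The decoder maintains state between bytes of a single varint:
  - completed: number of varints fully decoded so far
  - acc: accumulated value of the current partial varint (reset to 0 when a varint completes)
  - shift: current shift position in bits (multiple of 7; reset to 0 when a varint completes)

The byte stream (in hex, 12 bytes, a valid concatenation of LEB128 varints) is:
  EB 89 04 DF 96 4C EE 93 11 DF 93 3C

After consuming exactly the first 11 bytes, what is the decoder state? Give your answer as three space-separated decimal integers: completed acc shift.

Answer: 3 2527 14

Derivation:
byte[0]=0xEB cont=1 payload=0x6B: acc |= 107<<0 -> completed=0 acc=107 shift=7
byte[1]=0x89 cont=1 payload=0x09: acc |= 9<<7 -> completed=0 acc=1259 shift=14
byte[2]=0x04 cont=0 payload=0x04: varint #1 complete (value=66795); reset -> completed=1 acc=0 shift=0
byte[3]=0xDF cont=1 payload=0x5F: acc |= 95<<0 -> completed=1 acc=95 shift=7
byte[4]=0x96 cont=1 payload=0x16: acc |= 22<<7 -> completed=1 acc=2911 shift=14
byte[5]=0x4C cont=0 payload=0x4C: varint #2 complete (value=1248095); reset -> completed=2 acc=0 shift=0
byte[6]=0xEE cont=1 payload=0x6E: acc |= 110<<0 -> completed=2 acc=110 shift=7
byte[7]=0x93 cont=1 payload=0x13: acc |= 19<<7 -> completed=2 acc=2542 shift=14
byte[8]=0x11 cont=0 payload=0x11: varint #3 complete (value=281070); reset -> completed=3 acc=0 shift=0
byte[9]=0xDF cont=1 payload=0x5F: acc |= 95<<0 -> completed=3 acc=95 shift=7
byte[10]=0x93 cont=1 payload=0x13: acc |= 19<<7 -> completed=3 acc=2527 shift=14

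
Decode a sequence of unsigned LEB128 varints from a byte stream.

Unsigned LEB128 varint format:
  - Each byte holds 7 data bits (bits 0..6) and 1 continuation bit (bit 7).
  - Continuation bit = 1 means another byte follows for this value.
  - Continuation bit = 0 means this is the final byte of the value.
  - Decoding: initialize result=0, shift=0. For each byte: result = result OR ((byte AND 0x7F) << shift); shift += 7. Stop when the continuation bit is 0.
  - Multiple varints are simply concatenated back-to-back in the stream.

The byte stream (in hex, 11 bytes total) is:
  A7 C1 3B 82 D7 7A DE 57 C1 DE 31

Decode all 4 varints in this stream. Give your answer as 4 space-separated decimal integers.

Answer: 975015 2009986 11230 814913

Derivation:
  byte[0]=0xA7 cont=1 payload=0x27=39: acc |= 39<<0 -> acc=39 shift=7
  byte[1]=0xC1 cont=1 payload=0x41=65: acc |= 65<<7 -> acc=8359 shift=14
  byte[2]=0x3B cont=0 payload=0x3B=59: acc |= 59<<14 -> acc=975015 shift=21 [end]
Varint 1: bytes[0:3] = A7 C1 3B -> value 975015 (3 byte(s))
  byte[3]=0x82 cont=1 payload=0x02=2: acc |= 2<<0 -> acc=2 shift=7
  byte[4]=0xD7 cont=1 payload=0x57=87: acc |= 87<<7 -> acc=11138 shift=14
  byte[5]=0x7A cont=0 payload=0x7A=122: acc |= 122<<14 -> acc=2009986 shift=21 [end]
Varint 2: bytes[3:6] = 82 D7 7A -> value 2009986 (3 byte(s))
  byte[6]=0xDE cont=1 payload=0x5E=94: acc |= 94<<0 -> acc=94 shift=7
  byte[7]=0x57 cont=0 payload=0x57=87: acc |= 87<<7 -> acc=11230 shift=14 [end]
Varint 3: bytes[6:8] = DE 57 -> value 11230 (2 byte(s))
  byte[8]=0xC1 cont=1 payload=0x41=65: acc |= 65<<0 -> acc=65 shift=7
  byte[9]=0xDE cont=1 payload=0x5E=94: acc |= 94<<7 -> acc=12097 shift=14
  byte[10]=0x31 cont=0 payload=0x31=49: acc |= 49<<14 -> acc=814913 shift=21 [end]
Varint 4: bytes[8:11] = C1 DE 31 -> value 814913 (3 byte(s))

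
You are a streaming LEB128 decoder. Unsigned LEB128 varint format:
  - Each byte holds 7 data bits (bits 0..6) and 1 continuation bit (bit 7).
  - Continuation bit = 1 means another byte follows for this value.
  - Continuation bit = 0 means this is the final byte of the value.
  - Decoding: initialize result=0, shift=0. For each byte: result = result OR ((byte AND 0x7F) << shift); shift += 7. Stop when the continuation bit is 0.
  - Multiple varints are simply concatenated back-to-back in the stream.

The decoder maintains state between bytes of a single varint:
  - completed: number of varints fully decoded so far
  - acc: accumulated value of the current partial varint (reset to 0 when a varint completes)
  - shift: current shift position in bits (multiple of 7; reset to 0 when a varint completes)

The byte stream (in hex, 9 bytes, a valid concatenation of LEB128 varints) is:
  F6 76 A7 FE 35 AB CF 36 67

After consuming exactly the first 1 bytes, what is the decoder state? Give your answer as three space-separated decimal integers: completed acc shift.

Answer: 0 118 7

Derivation:
byte[0]=0xF6 cont=1 payload=0x76: acc |= 118<<0 -> completed=0 acc=118 shift=7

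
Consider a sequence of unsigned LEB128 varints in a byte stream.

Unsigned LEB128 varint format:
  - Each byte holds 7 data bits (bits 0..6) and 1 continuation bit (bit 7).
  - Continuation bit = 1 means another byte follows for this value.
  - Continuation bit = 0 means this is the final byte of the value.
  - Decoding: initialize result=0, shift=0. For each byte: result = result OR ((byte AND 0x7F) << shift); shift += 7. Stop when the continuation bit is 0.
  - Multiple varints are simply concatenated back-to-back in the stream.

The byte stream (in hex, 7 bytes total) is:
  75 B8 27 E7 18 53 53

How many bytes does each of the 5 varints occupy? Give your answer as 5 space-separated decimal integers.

Answer: 1 2 2 1 1

Derivation:
  byte[0]=0x75 cont=0 payload=0x75=117: acc |= 117<<0 -> acc=117 shift=7 [end]
Varint 1: bytes[0:1] = 75 -> value 117 (1 byte(s))
  byte[1]=0xB8 cont=1 payload=0x38=56: acc |= 56<<0 -> acc=56 shift=7
  byte[2]=0x27 cont=0 payload=0x27=39: acc |= 39<<7 -> acc=5048 shift=14 [end]
Varint 2: bytes[1:3] = B8 27 -> value 5048 (2 byte(s))
  byte[3]=0xE7 cont=1 payload=0x67=103: acc |= 103<<0 -> acc=103 shift=7
  byte[4]=0x18 cont=0 payload=0x18=24: acc |= 24<<7 -> acc=3175 shift=14 [end]
Varint 3: bytes[3:5] = E7 18 -> value 3175 (2 byte(s))
  byte[5]=0x53 cont=0 payload=0x53=83: acc |= 83<<0 -> acc=83 shift=7 [end]
Varint 4: bytes[5:6] = 53 -> value 83 (1 byte(s))
  byte[6]=0x53 cont=0 payload=0x53=83: acc |= 83<<0 -> acc=83 shift=7 [end]
Varint 5: bytes[6:7] = 53 -> value 83 (1 byte(s))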